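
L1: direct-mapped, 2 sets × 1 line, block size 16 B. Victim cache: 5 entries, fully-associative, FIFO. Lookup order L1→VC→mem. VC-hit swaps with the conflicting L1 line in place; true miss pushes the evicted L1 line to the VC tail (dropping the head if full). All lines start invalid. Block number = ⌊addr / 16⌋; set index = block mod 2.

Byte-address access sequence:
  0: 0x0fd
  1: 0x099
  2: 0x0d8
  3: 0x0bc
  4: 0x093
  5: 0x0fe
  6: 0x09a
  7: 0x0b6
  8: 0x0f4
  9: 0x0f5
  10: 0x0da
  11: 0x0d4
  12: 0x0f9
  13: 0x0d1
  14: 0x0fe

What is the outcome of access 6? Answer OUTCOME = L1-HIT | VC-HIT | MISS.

OUTCOME = VC-HIT

  [0] addr=0xfd blk=15 s=1: MISS | VC []
  [1] addr=0x99 blk=9 s=1: MISS | VC [15]
  [2] addr=0xd8 blk=13 s=1: MISS | VC [15, 9]
  [3] addr=0xbc blk=11 s=1: MISS | VC [15, 9, 13]
  [4] addr=0x93 blk=9 s=1: VC-HIT | VC [15, 11, 13]
  [5] addr=0xfe blk=15 s=1: VC-HIT | VC [9, 11, 13]
  [6] addr=0x9a blk=9 s=1: VC-HIT | VC [15, 11, 13]
  [7] addr=0xb6 blk=11 s=1: VC-HIT | VC [15, 9, 13]
  [8] addr=0xf4 blk=15 s=1: VC-HIT | VC [11, 9, 13]
  [9] addr=0xf5 blk=15 s=1: L1-HIT | VC [11, 9, 13]
  [10] addr=0xda blk=13 s=1: VC-HIT | VC [11, 9, 15]
  [11] addr=0xd4 blk=13 s=1: L1-HIT | VC [11, 9, 15]
  [12] addr=0xf9 blk=15 s=1: VC-HIT | VC [11, 9, 13]
  [13] addr=0xd1 blk=13 s=1: VC-HIT | VC [11, 9, 15]
  [14] addr=0xfe blk=15 s=1: VC-HIT | VC [11, 9, 13]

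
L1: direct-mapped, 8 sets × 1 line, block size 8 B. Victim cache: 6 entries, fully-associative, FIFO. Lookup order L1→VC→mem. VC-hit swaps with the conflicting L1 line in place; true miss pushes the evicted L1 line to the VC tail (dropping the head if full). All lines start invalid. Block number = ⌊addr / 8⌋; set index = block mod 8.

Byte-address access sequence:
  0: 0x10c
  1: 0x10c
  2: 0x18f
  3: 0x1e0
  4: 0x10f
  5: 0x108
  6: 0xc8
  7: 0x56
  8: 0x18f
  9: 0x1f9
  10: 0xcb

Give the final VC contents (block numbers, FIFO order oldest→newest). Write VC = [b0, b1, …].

VC = [49, 33]

  [0] addr=0x10c blk=33 s=1: MISS | VC []
  [1] addr=0x10c blk=33 s=1: L1-HIT | VC []
  [2] addr=0x18f blk=49 s=1: MISS | VC [33]
  [3] addr=0x1e0 blk=60 s=4: MISS | VC [33]
  [4] addr=0x10f blk=33 s=1: VC-HIT | VC [49]
  [5] addr=0x108 blk=33 s=1: L1-HIT | VC [49]
  [6] addr=0xc8 blk=25 s=1: MISS | VC [49, 33]
  [7] addr=0x56 blk=10 s=2: MISS | VC [49, 33]
  [8] addr=0x18f blk=49 s=1: VC-HIT | VC [25, 33]
  [9] addr=0x1f9 blk=63 s=7: MISS | VC [25, 33]
  [10] addr=0xcb blk=25 s=1: VC-HIT | VC [49, 33]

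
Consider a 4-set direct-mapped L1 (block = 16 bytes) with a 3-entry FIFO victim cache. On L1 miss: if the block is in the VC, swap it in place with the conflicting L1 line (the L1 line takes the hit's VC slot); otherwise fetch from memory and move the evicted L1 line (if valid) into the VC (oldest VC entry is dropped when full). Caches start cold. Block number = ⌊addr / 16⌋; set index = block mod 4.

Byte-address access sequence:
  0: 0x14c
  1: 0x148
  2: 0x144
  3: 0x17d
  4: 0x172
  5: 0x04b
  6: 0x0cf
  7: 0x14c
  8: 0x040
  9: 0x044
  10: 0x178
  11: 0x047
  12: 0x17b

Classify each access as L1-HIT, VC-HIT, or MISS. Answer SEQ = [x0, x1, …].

0: 0x14c (blk 20, set 0) → MISS  vc=[]
1: 0x148 (blk 20, set 0) → L1-HIT  vc=[]
2: 0x144 (blk 20, set 0) → L1-HIT  vc=[]
3: 0x17d (blk 23, set 3) → MISS  vc=[]
4: 0x172 (blk 23, set 3) → L1-HIT  vc=[]
5: 0x4b (blk 4, set 0) → MISS  vc=[20]
6: 0xcf (blk 12, set 0) → MISS  vc=[20, 4]
7: 0x14c (blk 20, set 0) → VC-HIT  vc=[12, 4]
8: 0x40 (blk 4, set 0) → VC-HIT  vc=[12, 20]
9: 0x44 (blk 4, set 0) → L1-HIT  vc=[12, 20]
10: 0x178 (blk 23, set 3) → L1-HIT  vc=[12, 20]
11: 0x47 (blk 4, set 0) → L1-HIT  vc=[12, 20]
12: 0x17b (blk 23, set 3) → L1-HIT  vc=[12, 20]

SEQ = [MISS, L1-HIT, L1-HIT, MISS, L1-HIT, MISS, MISS, VC-HIT, VC-HIT, L1-HIT, L1-HIT, L1-HIT, L1-HIT]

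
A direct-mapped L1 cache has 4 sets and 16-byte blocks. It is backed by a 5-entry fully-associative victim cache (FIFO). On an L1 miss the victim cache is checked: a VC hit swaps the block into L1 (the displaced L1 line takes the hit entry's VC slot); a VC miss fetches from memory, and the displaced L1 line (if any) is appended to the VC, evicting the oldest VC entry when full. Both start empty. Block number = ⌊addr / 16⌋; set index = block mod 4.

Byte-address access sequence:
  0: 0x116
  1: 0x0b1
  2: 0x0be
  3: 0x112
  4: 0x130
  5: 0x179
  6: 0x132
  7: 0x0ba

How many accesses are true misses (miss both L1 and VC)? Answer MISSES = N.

  [0] addr=0x116 blk=17 s=1: MISS | VC []
  [1] addr=0xb1 blk=11 s=3: MISS | VC []
  [2] addr=0xbe blk=11 s=3: L1-HIT | VC []
  [3] addr=0x112 blk=17 s=1: L1-HIT | VC []
  [4] addr=0x130 blk=19 s=3: MISS | VC [11]
  [5] addr=0x179 blk=23 s=3: MISS | VC [11, 19]
  [6] addr=0x132 blk=19 s=3: VC-HIT | VC [11, 23]
  [7] addr=0xba blk=11 s=3: VC-HIT | VC [19, 23]

MISSES = 4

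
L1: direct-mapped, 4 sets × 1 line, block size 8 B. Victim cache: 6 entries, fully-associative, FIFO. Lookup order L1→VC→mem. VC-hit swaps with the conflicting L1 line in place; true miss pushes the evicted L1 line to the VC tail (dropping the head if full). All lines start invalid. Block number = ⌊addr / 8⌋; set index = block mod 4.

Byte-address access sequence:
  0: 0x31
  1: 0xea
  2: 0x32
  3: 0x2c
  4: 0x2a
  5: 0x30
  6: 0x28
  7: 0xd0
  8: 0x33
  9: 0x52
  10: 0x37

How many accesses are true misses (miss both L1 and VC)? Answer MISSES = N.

MISSES = 5

#0 0x31→b6/s2 MISS; vc=[]
#1 0xea→b29/s1 MISS; vc=[]
#2 0x32→b6/s2 L1-HIT; vc=[]
#3 0x2c→b5/s1 MISS; vc=[29]
#4 0x2a→b5/s1 L1-HIT; vc=[29]
#5 0x30→b6/s2 L1-HIT; vc=[29]
#6 0x28→b5/s1 L1-HIT; vc=[29]
#7 0xd0→b26/s2 MISS; vc=[29,6]
#8 0x33→b6/s2 VC-HIT; vc=[29,26]
#9 0x52→b10/s2 MISS; vc=[29,26,6]
#10 0x37→b6/s2 VC-HIT; vc=[29,26,10]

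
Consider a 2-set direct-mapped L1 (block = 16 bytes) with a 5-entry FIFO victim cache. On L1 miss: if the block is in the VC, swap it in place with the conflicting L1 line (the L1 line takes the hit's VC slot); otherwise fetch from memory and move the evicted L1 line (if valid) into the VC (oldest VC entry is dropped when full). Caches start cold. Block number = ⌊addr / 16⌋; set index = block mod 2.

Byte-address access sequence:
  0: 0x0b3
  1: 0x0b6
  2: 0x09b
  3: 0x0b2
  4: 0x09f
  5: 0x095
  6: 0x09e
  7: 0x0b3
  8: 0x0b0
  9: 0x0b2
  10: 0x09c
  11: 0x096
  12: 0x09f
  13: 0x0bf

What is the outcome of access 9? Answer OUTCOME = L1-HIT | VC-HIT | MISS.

OUTCOME = L1-HIT

0: 0xb3 (blk 11, set 1) → MISS  vc=[]
1: 0xb6 (blk 11, set 1) → L1-HIT  vc=[]
2: 0x9b (blk 9, set 1) → MISS  vc=[11]
3: 0xb2 (blk 11, set 1) → VC-HIT  vc=[9]
4: 0x9f (blk 9, set 1) → VC-HIT  vc=[11]
5: 0x95 (blk 9, set 1) → L1-HIT  vc=[11]
6: 0x9e (blk 9, set 1) → L1-HIT  vc=[11]
7: 0xb3 (blk 11, set 1) → VC-HIT  vc=[9]
8: 0xb0 (blk 11, set 1) → L1-HIT  vc=[9]
9: 0xb2 (blk 11, set 1) → L1-HIT  vc=[9]
10: 0x9c (blk 9, set 1) → VC-HIT  vc=[11]
11: 0x96 (blk 9, set 1) → L1-HIT  vc=[11]
12: 0x9f (blk 9, set 1) → L1-HIT  vc=[11]
13: 0xbf (blk 11, set 1) → VC-HIT  vc=[9]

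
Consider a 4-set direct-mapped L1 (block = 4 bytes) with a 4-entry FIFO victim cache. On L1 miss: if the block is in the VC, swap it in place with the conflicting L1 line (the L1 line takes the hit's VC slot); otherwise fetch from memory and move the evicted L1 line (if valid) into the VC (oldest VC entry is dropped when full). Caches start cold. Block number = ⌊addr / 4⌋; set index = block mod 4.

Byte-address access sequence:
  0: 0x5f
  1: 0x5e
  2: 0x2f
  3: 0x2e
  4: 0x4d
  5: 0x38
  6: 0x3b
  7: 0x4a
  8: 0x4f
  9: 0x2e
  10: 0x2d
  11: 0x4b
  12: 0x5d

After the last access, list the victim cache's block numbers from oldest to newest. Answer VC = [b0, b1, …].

VC = [11, 19, 14]

0: 0x5f (blk 23, set 3) → MISS  vc=[]
1: 0x5e (blk 23, set 3) → L1-HIT  vc=[]
2: 0x2f (blk 11, set 3) → MISS  vc=[23]
3: 0x2e (blk 11, set 3) → L1-HIT  vc=[23]
4: 0x4d (blk 19, set 3) → MISS  vc=[23, 11]
5: 0x38 (blk 14, set 2) → MISS  vc=[23, 11]
6: 0x3b (blk 14, set 2) → L1-HIT  vc=[23, 11]
7: 0x4a (blk 18, set 2) → MISS  vc=[23, 11, 14]
8: 0x4f (blk 19, set 3) → L1-HIT  vc=[23, 11, 14]
9: 0x2e (blk 11, set 3) → VC-HIT  vc=[23, 19, 14]
10: 0x2d (blk 11, set 3) → L1-HIT  vc=[23, 19, 14]
11: 0x4b (blk 18, set 2) → L1-HIT  vc=[23, 19, 14]
12: 0x5d (blk 23, set 3) → VC-HIT  vc=[11, 19, 14]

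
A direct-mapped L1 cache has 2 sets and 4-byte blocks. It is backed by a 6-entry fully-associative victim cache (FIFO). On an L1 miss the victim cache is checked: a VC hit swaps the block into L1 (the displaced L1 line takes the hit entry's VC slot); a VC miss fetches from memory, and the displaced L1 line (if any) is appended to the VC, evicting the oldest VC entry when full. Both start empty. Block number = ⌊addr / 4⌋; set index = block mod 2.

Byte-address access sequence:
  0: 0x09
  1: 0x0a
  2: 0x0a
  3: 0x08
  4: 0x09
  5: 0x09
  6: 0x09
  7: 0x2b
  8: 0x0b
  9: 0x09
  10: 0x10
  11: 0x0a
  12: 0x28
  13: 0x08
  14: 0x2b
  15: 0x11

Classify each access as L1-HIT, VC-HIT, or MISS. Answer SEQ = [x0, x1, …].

SEQ = [MISS, L1-HIT, L1-HIT, L1-HIT, L1-HIT, L1-HIT, L1-HIT, MISS, VC-HIT, L1-HIT, MISS, VC-HIT, VC-HIT, VC-HIT, VC-HIT, VC-HIT]

#0 0x9→b2/s0 MISS; vc=[]
#1 0xa→b2/s0 L1-HIT; vc=[]
#2 0xa→b2/s0 L1-HIT; vc=[]
#3 0x8→b2/s0 L1-HIT; vc=[]
#4 0x9→b2/s0 L1-HIT; vc=[]
#5 0x9→b2/s0 L1-HIT; vc=[]
#6 0x9→b2/s0 L1-HIT; vc=[]
#7 0x2b→b10/s0 MISS; vc=[2]
#8 0xb→b2/s0 VC-HIT; vc=[10]
#9 0x9→b2/s0 L1-HIT; vc=[10]
#10 0x10→b4/s0 MISS; vc=[10,2]
#11 0xa→b2/s0 VC-HIT; vc=[10,4]
#12 0x28→b10/s0 VC-HIT; vc=[2,4]
#13 0x8→b2/s0 VC-HIT; vc=[10,4]
#14 0x2b→b10/s0 VC-HIT; vc=[2,4]
#15 0x11→b4/s0 VC-HIT; vc=[2,10]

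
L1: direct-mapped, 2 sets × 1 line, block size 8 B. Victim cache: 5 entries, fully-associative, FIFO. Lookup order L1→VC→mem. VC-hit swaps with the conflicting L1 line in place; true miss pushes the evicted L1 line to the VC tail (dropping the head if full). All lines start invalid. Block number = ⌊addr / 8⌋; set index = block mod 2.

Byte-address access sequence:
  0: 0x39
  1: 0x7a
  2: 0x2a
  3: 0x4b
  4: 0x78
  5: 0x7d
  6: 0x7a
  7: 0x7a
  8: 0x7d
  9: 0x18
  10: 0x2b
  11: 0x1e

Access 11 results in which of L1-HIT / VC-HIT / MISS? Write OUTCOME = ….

  [0] addr=0x39 blk=7 s=1: MISS | VC []
  [1] addr=0x7a blk=15 s=1: MISS | VC [7]
  [2] addr=0x2a blk=5 s=1: MISS | VC [7, 15]
  [3] addr=0x4b blk=9 s=1: MISS | VC [7, 15, 5]
  [4] addr=0x78 blk=15 s=1: VC-HIT | VC [7, 9, 5]
  [5] addr=0x7d blk=15 s=1: L1-HIT | VC [7, 9, 5]
  [6] addr=0x7a blk=15 s=1: L1-HIT | VC [7, 9, 5]
  [7] addr=0x7a blk=15 s=1: L1-HIT | VC [7, 9, 5]
  [8] addr=0x7d blk=15 s=1: L1-HIT | VC [7, 9, 5]
  [9] addr=0x18 blk=3 s=1: MISS | VC [7, 9, 5, 15]
  [10] addr=0x2b blk=5 s=1: VC-HIT | VC [7, 9, 3, 15]
  [11] addr=0x1e blk=3 s=1: VC-HIT | VC [7, 9, 5, 15]

OUTCOME = VC-HIT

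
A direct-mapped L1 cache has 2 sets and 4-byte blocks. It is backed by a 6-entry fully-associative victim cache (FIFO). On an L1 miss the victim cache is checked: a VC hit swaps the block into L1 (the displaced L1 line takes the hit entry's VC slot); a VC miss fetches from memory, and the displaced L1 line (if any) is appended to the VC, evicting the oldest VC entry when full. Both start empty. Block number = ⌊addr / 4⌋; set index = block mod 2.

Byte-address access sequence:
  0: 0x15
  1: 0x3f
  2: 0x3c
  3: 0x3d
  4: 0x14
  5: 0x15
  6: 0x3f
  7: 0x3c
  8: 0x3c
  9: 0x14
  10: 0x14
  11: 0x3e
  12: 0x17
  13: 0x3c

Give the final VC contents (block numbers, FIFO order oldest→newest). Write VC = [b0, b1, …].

  [0] addr=0x15 blk=5 s=1: MISS | VC []
  [1] addr=0x3f blk=15 s=1: MISS | VC [5]
  [2] addr=0x3c blk=15 s=1: L1-HIT | VC [5]
  [3] addr=0x3d blk=15 s=1: L1-HIT | VC [5]
  [4] addr=0x14 blk=5 s=1: VC-HIT | VC [15]
  [5] addr=0x15 blk=5 s=1: L1-HIT | VC [15]
  [6] addr=0x3f blk=15 s=1: VC-HIT | VC [5]
  [7] addr=0x3c blk=15 s=1: L1-HIT | VC [5]
  [8] addr=0x3c blk=15 s=1: L1-HIT | VC [5]
  [9] addr=0x14 blk=5 s=1: VC-HIT | VC [15]
  [10] addr=0x14 blk=5 s=1: L1-HIT | VC [15]
  [11] addr=0x3e blk=15 s=1: VC-HIT | VC [5]
  [12] addr=0x17 blk=5 s=1: VC-HIT | VC [15]
  [13] addr=0x3c blk=15 s=1: VC-HIT | VC [5]

VC = [5]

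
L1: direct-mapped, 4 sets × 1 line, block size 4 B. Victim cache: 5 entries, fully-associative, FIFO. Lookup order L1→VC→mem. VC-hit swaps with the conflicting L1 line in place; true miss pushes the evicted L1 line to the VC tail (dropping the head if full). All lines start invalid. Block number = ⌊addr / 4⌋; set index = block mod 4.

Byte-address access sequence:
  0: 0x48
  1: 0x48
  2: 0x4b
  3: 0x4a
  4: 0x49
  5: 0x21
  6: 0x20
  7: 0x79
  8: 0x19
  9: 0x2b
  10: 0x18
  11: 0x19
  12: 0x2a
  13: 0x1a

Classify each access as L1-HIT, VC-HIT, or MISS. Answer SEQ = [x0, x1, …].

0: 0x48 (blk 18, set 2) → MISS  vc=[]
1: 0x48 (blk 18, set 2) → L1-HIT  vc=[]
2: 0x4b (blk 18, set 2) → L1-HIT  vc=[]
3: 0x4a (blk 18, set 2) → L1-HIT  vc=[]
4: 0x49 (blk 18, set 2) → L1-HIT  vc=[]
5: 0x21 (blk 8, set 0) → MISS  vc=[]
6: 0x20 (blk 8, set 0) → L1-HIT  vc=[]
7: 0x79 (blk 30, set 2) → MISS  vc=[18]
8: 0x19 (blk 6, set 2) → MISS  vc=[18, 30]
9: 0x2b (blk 10, set 2) → MISS  vc=[18, 30, 6]
10: 0x18 (blk 6, set 2) → VC-HIT  vc=[18, 30, 10]
11: 0x19 (blk 6, set 2) → L1-HIT  vc=[18, 30, 10]
12: 0x2a (blk 10, set 2) → VC-HIT  vc=[18, 30, 6]
13: 0x1a (blk 6, set 2) → VC-HIT  vc=[18, 30, 10]

SEQ = [MISS, L1-HIT, L1-HIT, L1-HIT, L1-HIT, MISS, L1-HIT, MISS, MISS, MISS, VC-HIT, L1-HIT, VC-HIT, VC-HIT]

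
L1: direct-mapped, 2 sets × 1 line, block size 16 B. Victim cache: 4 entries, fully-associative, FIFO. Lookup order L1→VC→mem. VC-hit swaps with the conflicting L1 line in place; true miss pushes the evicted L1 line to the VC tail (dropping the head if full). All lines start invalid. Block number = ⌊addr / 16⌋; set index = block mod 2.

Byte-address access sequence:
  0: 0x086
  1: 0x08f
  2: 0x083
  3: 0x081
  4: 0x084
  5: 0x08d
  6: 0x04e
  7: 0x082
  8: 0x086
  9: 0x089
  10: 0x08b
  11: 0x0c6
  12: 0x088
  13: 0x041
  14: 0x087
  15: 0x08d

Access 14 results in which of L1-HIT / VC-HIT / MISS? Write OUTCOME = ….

#0 0x86→b8/s0 MISS; vc=[]
#1 0x8f→b8/s0 L1-HIT; vc=[]
#2 0x83→b8/s0 L1-HIT; vc=[]
#3 0x81→b8/s0 L1-HIT; vc=[]
#4 0x84→b8/s0 L1-HIT; vc=[]
#5 0x8d→b8/s0 L1-HIT; vc=[]
#6 0x4e→b4/s0 MISS; vc=[8]
#7 0x82→b8/s0 VC-HIT; vc=[4]
#8 0x86→b8/s0 L1-HIT; vc=[4]
#9 0x89→b8/s0 L1-HIT; vc=[4]
#10 0x8b→b8/s0 L1-HIT; vc=[4]
#11 0xc6→b12/s0 MISS; vc=[4,8]
#12 0x88→b8/s0 VC-HIT; vc=[4,12]
#13 0x41→b4/s0 VC-HIT; vc=[8,12]
#14 0x87→b8/s0 VC-HIT; vc=[4,12]
#15 0x8d→b8/s0 L1-HIT; vc=[4,12]

OUTCOME = VC-HIT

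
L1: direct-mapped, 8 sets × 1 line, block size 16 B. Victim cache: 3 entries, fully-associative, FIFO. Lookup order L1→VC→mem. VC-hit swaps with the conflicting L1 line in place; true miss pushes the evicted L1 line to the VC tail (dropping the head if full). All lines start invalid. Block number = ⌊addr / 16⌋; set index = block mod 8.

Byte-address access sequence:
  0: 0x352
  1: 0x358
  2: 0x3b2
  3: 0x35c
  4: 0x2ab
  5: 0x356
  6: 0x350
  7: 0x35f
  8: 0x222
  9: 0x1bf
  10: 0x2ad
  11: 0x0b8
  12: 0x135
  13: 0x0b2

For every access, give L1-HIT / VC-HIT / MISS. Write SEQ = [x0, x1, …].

  [0] addr=0x352 blk=53 s=5: MISS | VC []
  [1] addr=0x358 blk=53 s=5: L1-HIT | VC []
  [2] addr=0x3b2 blk=59 s=3: MISS | VC []
  [3] addr=0x35c blk=53 s=5: L1-HIT | VC []
  [4] addr=0x2ab blk=42 s=2: MISS | VC []
  [5] addr=0x356 blk=53 s=5: L1-HIT | VC []
  [6] addr=0x350 blk=53 s=5: L1-HIT | VC []
  [7] addr=0x35f blk=53 s=5: L1-HIT | VC []
  [8] addr=0x222 blk=34 s=2: MISS | VC [42]
  [9] addr=0x1bf blk=27 s=3: MISS | VC [42, 59]
  [10] addr=0x2ad blk=42 s=2: VC-HIT | VC [34, 59]
  [11] addr=0xb8 blk=11 s=3: MISS | VC [34, 59, 27]
  [12] addr=0x135 blk=19 s=3: MISS | VC [59, 27, 11]
  [13] addr=0xb2 blk=11 s=3: VC-HIT | VC [59, 27, 19]

SEQ = [MISS, L1-HIT, MISS, L1-HIT, MISS, L1-HIT, L1-HIT, L1-HIT, MISS, MISS, VC-HIT, MISS, MISS, VC-HIT]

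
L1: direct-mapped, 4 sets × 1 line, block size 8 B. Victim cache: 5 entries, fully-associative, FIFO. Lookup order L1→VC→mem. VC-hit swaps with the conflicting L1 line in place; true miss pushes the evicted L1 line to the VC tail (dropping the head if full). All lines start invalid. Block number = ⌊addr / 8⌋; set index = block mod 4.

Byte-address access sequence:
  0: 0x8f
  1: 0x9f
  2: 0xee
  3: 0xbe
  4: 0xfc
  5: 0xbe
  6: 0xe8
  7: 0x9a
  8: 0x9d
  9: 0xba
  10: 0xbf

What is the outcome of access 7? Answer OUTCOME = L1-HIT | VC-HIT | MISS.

OUTCOME = VC-HIT

  [0] addr=0x8f blk=17 s=1: MISS | VC []
  [1] addr=0x9f blk=19 s=3: MISS | VC []
  [2] addr=0xee blk=29 s=1: MISS | VC [17]
  [3] addr=0xbe blk=23 s=3: MISS | VC [17, 19]
  [4] addr=0xfc blk=31 s=3: MISS | VC [17, 19, 23]
  [5] addr=0xbe blk=23 s=3: VC-HIT | VC [17, 19, 31]
  [6] addr=0xe8 blk=29 s=1: L1-HIT | VC [17, 19, 31]
  [7] addr=0x9a blk=19 s=3: VC-HIT | VC [17, 23, 31]
  [8] addr=0x9d blk=19 s=3: L1-HIT | VC [17, 23, 31]
  [9] addr=0xba blk=23 s=3: VC-HIT | VC [17, 19, 31]
  [10] addr=0xbf blk=23 s=3: L1-HIT | VC [17, 19, 31]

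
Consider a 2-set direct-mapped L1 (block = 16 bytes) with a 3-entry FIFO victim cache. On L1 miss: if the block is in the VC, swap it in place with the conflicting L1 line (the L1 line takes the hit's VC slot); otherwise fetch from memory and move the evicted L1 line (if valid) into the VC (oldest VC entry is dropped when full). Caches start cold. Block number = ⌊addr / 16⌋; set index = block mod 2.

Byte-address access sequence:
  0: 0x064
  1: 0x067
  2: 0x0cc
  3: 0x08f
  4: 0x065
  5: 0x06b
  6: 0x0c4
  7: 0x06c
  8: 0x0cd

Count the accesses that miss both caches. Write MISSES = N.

#0 0x64→b6/s0 MISS; vc=[]
#1 0x67→b6/s0 L1-HIT; vc=[]
#2 0xcc→b12/s0 MISS; vc=[6]
#3 0x8f→b8/s0 MISS; vc=[6,12]
#4 0x65→b6/s0 VC-HIT; vc=[8,12]
#5 0x6b→b6/s0 L1-HIT; vc=[8,12]
#6 0xc4→b12/s0 VC-HIT; vc=[8,6]
#7 0x6c→b6/s0 VC-HIT; vc=[8,12]
#8 0xcd→b12/s0 VC-HIT; vc=[8,6]

MISSES = 3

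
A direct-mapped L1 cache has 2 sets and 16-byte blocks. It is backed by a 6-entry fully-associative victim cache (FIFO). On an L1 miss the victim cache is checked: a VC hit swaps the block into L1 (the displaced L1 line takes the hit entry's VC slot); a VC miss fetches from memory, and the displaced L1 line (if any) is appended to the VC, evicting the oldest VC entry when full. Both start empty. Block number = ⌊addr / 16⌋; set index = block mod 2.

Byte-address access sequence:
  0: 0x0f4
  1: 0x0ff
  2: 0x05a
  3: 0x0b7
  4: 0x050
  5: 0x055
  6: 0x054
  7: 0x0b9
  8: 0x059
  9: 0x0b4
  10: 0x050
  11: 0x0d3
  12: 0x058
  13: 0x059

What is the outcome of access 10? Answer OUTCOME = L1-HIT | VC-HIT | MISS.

#0 0xf4→b15/s1 MISS; vc=[]
#1 0xff→b15/s1 L1-HIT; vc=[]
#2 0x5a→b5/s1 MISS; vc=[15]
#3 0xb7→b11/s1 MISS; vc=[15,5]
#4 0x50→b5/s1 VC-HIT; vc=[15,11]
#5 0x55→b5/s1 L1-HIT; vc=[15,11]
#6 0x54→b5/s1 L1-HIT; vc=[15,11]
#7 0xb9→b11/s1 VC-HIT; vc=[15,5]
#8 0x59→b5/s1 VC-HIT; vc=[15,11]
#9 0xb4→b11/s1 VC-HIT; vc=[15,5]
#10 0x50→b5/s1 VC-HIT; vc=[15,11]
#11 0xd3→b13/s1 MISS; vc=[15,11,5]
#12 0x58→b5/s1 VC-HIT; vc=[15,11,13]
#13 0x59→b5/s1 L1-HIT; vc=[15,11,13]

OUTCOME = VC-HIT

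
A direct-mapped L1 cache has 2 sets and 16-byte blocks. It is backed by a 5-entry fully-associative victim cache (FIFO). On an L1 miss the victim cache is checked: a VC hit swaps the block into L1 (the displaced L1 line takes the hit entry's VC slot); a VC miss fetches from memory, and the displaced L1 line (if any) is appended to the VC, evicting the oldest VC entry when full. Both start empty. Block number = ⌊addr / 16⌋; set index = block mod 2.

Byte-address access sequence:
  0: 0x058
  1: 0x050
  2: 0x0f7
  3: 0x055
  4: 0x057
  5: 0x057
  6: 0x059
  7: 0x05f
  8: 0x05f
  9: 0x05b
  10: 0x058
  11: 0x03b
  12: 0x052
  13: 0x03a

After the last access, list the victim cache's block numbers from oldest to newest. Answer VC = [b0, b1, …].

0: 0x58 (blk 5, set 1) → MISS  vc=[]
1: 0x50 (blk 5, set 1) → L1-HIT  vc=[]
2: 0xf7 (blk 15, set 1) → MISS  vc=[5]
3: 0x55 (blk 5, set 1) → VC-HIT  vc=[15]
4: 0x57 (blk 5, set 1) → L1-HIT  vc=[15]
5: 0x57 (blk 5, set 1) → L1-HIT  vc=[15]
6: 0x59 (blk 5, set 1) → L1-HIT  vc=[15]
7: 0x5f (blk 5, set 1) → L1-HIT  vc=[15]
8: 0x5f (blk 5, set 1) → L1-HIT  vc=[15]
9: 0x5b (blk 5, set 1) → L1-HIT  vc=[15]
10: 0x58 (blk 5, set 1) → L1-HIT  vc=[15]
11: 0x3b (blk 3, set 1) → MISS  vc=[15, 5]
12: 0x52 (blk 5, set 1) → VC-HIT  vc=[15, 3]
13: 0x3a (blk 3, set 1) → VC-HIT  vc=[15, 5]

VC = [15, 5]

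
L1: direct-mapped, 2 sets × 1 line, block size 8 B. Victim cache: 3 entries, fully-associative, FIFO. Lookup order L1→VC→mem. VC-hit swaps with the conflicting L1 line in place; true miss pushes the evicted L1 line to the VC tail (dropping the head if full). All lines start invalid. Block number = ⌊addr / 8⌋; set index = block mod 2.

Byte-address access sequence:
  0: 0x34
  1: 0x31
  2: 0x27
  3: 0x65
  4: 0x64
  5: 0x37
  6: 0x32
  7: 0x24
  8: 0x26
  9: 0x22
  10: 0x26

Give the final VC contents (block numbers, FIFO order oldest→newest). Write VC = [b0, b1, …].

  [0] addr=0x34 blk=6 s=0: MISS | VC []
  [1] addr=0x31 blk=6 s=0: L1-HIT | VC []
  [2] addr=0x27 blk=4 s=0: MISS | VC [6]
  [3] addr=0x65 blk=12 s=0: MISS | VC [6, 4]
  [4] addr=0x64 blk=12 s=0: L1-HIT | VC [6, 4]
  [5] addr=0x37 blk=6 s=0: VC-HIT | VC [12, 4]
  [6] addr=0x32 blk=6 s=0: L1-HIT | VC [12, 4]
  [7] addr=0x24 blk=4 s=0: VC-HIT | VC [12, 6]
  [8] addr=0x26 blk=4 s=0: L1-HIT | VC [12, 6]
  [9] addr=0x22 blk=4 s=0: L1-HIT | VC [12, 6]
  [10] addr=0x26 blk=4 s=0: L1-HIT | VC [12, 6]

VC = [12, 6]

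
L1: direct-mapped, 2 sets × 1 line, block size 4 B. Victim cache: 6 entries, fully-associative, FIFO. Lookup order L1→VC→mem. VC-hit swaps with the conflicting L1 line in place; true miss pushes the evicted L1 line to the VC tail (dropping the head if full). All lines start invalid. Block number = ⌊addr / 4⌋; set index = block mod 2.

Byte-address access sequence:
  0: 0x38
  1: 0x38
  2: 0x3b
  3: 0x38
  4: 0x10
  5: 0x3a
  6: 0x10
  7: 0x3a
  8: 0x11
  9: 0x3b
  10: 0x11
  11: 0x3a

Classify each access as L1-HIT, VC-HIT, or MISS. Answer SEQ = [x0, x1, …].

0: 0x38 (blk 14, set 0) → MISS  vc=[]
1: 0x38 (blk 14, set 0) → L1-HIT  vc=[]
2: 0x3b (blk 14, set 0) → L1-HIT  vc=[]
3: 0x38 (blk 14, set 0) → L1-HIT  vc=[]
4: 0x10 (blk 4, set 0) → MISS  vc=[14]
5: 0x3a (blk 14, set 0) → VC-HIT  vc=[4]
6: 0x10 (blk 4, set 0) → VC-HIT  vc=[14]
7: 0x3a (blk 14, set 0) → VC-HIT  vc=[4]
8: 0x11 (blk 4, set 0) → VC-HIT  vc=[14]
9: 0x3b (blk 14, set 0) → VC-HIT  vc=[4]
10: 0x11 (blk 4, set 0) → VC-HIT  vc=[14]
11: 0x3a (blk 14, set 0) → VC-HIT  vc=[4]

SEQ = [MISS, L1-HIT, L1-HIT, L1-HIT, MISS, VC-HIT, VC-HIT, VC-HIT, VC-HIT, VC-HIT, VC-HIT, VC-HIT]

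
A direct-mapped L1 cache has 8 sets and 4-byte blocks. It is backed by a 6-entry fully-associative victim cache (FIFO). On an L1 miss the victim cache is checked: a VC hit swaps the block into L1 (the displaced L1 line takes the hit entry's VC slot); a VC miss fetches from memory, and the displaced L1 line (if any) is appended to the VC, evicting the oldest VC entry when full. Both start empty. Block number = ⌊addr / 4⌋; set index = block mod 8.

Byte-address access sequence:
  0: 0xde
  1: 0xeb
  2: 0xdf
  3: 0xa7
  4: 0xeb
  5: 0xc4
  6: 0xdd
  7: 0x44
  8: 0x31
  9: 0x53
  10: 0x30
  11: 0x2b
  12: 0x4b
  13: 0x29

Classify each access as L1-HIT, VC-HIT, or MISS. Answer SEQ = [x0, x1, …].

0: 0xde (blk 55, set 7) → MISS  vc=[]
1: 0xeb (blk 58, set 2) → MISS  vc=[]
2: 0xdf (blk 55, set 7) → L1-HIT  vc=[]
3: 0xa7 (blk 41, set 1) → MISS  vc=[]
4: 0xeb (blk 58, set 2) → L1-HIT  vc=[]
5: 0xc4 (blk 49, set 1) → MISS  vc=[41]
6: 0xdd (blk 55, set 7) → L1-HIT  vc=[41]
7: 0x44 (blk 17, set 1) → MISS  vc=[41, 49]
8: 0x31 (blk 12, set 4) → MISS  vc=[41, 49]
9: 0x53 (blk 20, set 4) → MISS  vc=[41, 49, 12]
10: 0x30 (blk 12, set 4) → VC-HIT  vc=[41, 49, 20]
11: 0x2b (blk 10, set 2) → MISS  vc=[41, 49, 20, 58]
12: 0x4b (blk 18, set 2) → MISS  vc=[41, 49, 20, 58, 10]
13: 0x29 (blk 10, set 2) → VC-HIT  vc=[41, 49, 20, 58, 18]

SEQ = [MISS, MISS, L1-HIT, MISS, L1-HIT, MISS, L1-HIT, MISS, MISS, MISS, VC-HIT, MISS, MISS, VC-HIT]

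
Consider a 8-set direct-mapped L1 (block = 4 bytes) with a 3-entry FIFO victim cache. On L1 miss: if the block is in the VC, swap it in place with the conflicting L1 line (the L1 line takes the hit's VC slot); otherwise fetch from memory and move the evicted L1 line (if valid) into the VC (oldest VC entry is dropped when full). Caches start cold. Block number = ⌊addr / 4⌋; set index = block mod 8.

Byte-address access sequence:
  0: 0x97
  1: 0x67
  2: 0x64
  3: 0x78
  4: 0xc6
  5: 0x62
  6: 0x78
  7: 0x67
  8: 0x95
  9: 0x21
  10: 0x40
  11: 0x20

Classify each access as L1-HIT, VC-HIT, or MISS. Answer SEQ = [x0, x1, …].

0: 0x97 (blk 37, set 5) → MISS  vc=[]
1: 0x67 (blk 25, set 1) → MISS  vc=[]
2: 0x64 (blk 25, set 1) → L1-HIT  vc=[]
3: 0x78 (blk 30, set 6) → MISS  vc=[]
4: 0xc6 (blk 49, set 1) → MISS  vc=[25]
5: 0x62 (blk 24, set 0) → MISS  vc=[25]
6: 0x78 (blk 30, set 6) → L1-HIT  vc=[25]
7: 0x67 (blk 25, set 1) → VC-HIT  vc=[49]
8: 0x95 (blk 37, set 5) → L1-HIT  vc=[49]
9: 0x21 (blk 8, set 0) → MISS  vc=[49, 24]
10: 0x40 (blk 16, set 0) → MISS  vc=[49, 24, 8]
11: 0x20 (blk 8, set 0) → VC-HIT  vc=[49, 24, 16]

SEQ = [MISS, MISS, L1-HIT, MISS, MISS, MISS, L1-HIT, VC-HIT, L1-HIT, MISS, MISS, VC-HIT]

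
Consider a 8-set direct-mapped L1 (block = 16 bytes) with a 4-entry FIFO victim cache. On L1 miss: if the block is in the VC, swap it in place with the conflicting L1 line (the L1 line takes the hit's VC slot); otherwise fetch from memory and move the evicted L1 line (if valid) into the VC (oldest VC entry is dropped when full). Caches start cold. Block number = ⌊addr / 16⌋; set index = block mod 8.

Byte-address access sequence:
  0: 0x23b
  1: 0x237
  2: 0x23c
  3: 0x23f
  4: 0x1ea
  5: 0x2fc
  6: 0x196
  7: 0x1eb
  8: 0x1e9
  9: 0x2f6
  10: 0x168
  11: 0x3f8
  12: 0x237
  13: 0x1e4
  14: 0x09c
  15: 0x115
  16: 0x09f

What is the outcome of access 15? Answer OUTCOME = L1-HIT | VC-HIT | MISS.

#0 0x23b→b35/s3 MISS; vc=[]
#1 0x237→b35/s3 L1-HIT; vc=[]
#2 0x23c→b35/s3 L1-HIT; vc=[]
#3 0x23f→b35/s3 L1-HIT; vc=[]
#4 0x1ea→b30/s6 MISS; vc=[]
#5 0x2fc→b47/s7 MISS; vc=[]
#6 0x196→b25/s1 MISS; vc=[]
#7 0x1eb→b30/s6 L1-HIT; vc=[]
#8 0x1e9→b30/s6 L1-HIT; vc=[]
#9 0x2f6→b47/s7 L1-HIT; vc=[]
#10 0x168→b22/s6 MISS; vc=[30]
#11 0x3f8→b63/s7 MISS; vc=[30,47]
#12 0x237→b35/s3 L1-HIT; vc=[30,47]
#13 0x1e4→b30/s6 VC-HIT; vc=[22,47]
#14 0x9c→b9/s1 MISS; vc=[22,47,25]
#15 0x115→b17/s1 MISS; vc=[22,47,25,9]
#16 0x9f→b9/s1 VC-HIT; vc=[22,47,25,17]

OUTCOME = MISS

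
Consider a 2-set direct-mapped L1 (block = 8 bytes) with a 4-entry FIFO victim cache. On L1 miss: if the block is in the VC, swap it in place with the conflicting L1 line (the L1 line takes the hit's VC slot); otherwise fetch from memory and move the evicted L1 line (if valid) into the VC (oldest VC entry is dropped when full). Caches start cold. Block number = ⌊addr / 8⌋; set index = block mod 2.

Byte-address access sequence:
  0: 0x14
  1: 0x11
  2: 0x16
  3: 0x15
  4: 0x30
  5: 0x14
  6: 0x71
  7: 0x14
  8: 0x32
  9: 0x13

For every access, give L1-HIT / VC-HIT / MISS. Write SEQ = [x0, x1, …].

0: 0x14 (blk 2, set 0) → MISS  vc=[]
1: 0x11 (blk 2, set 0) → L1-HIT  vc=[]
2: 0x16 (blk 2, set 0) → L1-HIT  vc=[]
3: 0x15 (blk 2, set 0) → L1-HIT  vc=[]
4: 0x30 (blk 6, set 0) → MISS  vc=[2]
5: 0x14 (blk 2, set 0) → VC-HIT  vc=[6]
6: 0x71 (blk 14, set 0) → MISS  vc=[6, 2]
7: 0x14 (blk 2, set 0) → VC-HIT  vc=[6, 14]
8: 0x32 (blk 6, set 0) → VC-HIT  vc=[2, 14]
9: 0x13 (blk 2, set 0) → VC-HIT  vc=[6, 14]

SEQ = [MISS, L1-HIT, L1-HIT, L1-HIT, MISS, VC-HIT, MISS, VC-HIT, VC-HIT, VC-HIT]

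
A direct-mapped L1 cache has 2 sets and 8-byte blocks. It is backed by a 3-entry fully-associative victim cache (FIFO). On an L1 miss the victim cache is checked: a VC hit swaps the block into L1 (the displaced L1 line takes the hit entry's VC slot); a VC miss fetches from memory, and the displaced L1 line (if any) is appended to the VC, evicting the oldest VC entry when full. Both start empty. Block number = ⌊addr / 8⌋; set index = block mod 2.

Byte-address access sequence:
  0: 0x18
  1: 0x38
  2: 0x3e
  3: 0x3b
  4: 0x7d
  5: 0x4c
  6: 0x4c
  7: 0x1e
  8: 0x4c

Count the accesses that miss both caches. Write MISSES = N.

MISSES = 4

#0 0x18→b3/s1 MISS; vc=[]
#1 0x38→b7/s1 MISS; vc=[3]
#2 0x3e→b7/s1 L1-HIT; vc=[3]
#3 0x3b→b7/s1 L1-HIT; vc=[3]
#4 0x7d→b15/s1 MISS; vc=[3,7]
#5 0x4c→b9/s1 MISS; vc=[3,7,15]
#6 0x4c→b9/s1 L1-HIT; vc=[3,7,15]
#7 0x1e→b3/s1 VC-HIT; vc=[9,7,15]
#8 0x4c→b9/s1 VC-HIT; vc=[3,7,15]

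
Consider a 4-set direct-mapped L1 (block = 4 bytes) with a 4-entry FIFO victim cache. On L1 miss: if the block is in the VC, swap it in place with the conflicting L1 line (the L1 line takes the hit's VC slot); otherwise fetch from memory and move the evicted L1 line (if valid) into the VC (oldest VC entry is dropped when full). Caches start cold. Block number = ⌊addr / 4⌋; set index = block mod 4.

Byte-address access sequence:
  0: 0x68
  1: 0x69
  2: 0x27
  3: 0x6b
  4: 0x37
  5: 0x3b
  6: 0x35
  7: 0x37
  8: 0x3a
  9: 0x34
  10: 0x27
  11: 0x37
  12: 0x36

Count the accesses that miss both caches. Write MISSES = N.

  [0] addr=0x68 blk=26 s=2: MISS | VC []
  [1] addr=0x69 blk=26 s=2: L1-HIT | VC []
  [2] addr=0x27 blk=9 s=1: MISS | VC []
  [3] addr=0x6b blk=26 s=2: L1-HIT | VC []
  [4] addr=0x37 blk=13 s=1: MISS | VC [9]
  [5] addr=0x3b blk=14 s=2: MISS | VC [9, 26]
  [6] addr=0x35 blk=13 s=1: L1-HIT | VC [9, 26]
  [7] addr=0x37 blk=13 s=1: L1-HIT | VC [9, 26]
  [8] addr=0x3a blk=14 s=2: L1-HIT | VC [9, 26]
  [9] addr=0x34 blk=13 s=1: L1-HIT | VC [9, 26]
  [10] addr=0x27 blk=9 s=1: VC-HIT | VC [13, 26]
  [11] addr=0x37 blk=13 s=1: VC-HIT | VC [9, 26]
  [12] addr=0x36 blk=13 s=1: L1-HIT | VC [9, 26]

MISSES = 4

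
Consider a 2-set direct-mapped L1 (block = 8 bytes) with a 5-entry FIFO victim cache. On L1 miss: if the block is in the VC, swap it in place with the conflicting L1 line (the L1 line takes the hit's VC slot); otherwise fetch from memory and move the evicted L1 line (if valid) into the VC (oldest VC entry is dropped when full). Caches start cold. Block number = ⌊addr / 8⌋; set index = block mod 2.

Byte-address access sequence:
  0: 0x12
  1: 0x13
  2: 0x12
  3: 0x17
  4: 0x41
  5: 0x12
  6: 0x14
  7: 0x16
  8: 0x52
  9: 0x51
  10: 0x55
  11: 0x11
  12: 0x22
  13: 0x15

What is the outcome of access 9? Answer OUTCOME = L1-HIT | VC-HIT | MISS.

  [0] addr=0x12 blk=2 s=0: MISS | VC []
  [1] addr=0x13 blk=2 s=0: L1-HIT | VC []
  [2] addr=0x12 blk=2 s=0: L1-HIT | VC []
  [3] addr=0x17 blk=2 s=0: L1-HIT | VC []
  [4] addr=0x41 blk=8 s=0: MISS | VC [2]
  [5] addr=0x12 blk=2 s=0: VC-HIT | VC [8]
  [6] addr=0x14 blk=2 s=0: L1-HIT | VC [8]
  [7] addr=0x16 blk=2 s=0: L1-HIT | VC [8]
  [8] addr=0x52 blk=10 s=0: MISS | VC [8, 2]
  [9] addr=0x51 blk=10 s=0: L1-HIT | VC [8, 2]
  [10] addr=0x55 blk=10 s=0: L1-HIT | VC [8, 2]
  [11] addr=0x11 blk=2 s=0: VC-HIT | VC [8, 10]
  [12] addr=0x22 blk=4 s=0: MISS | VC [8, 10, 2]
  [13] addr=0x15 blk=2 s=0: VC-HIT | VC [8, 10, 4]

OUTCOME = L1-HIT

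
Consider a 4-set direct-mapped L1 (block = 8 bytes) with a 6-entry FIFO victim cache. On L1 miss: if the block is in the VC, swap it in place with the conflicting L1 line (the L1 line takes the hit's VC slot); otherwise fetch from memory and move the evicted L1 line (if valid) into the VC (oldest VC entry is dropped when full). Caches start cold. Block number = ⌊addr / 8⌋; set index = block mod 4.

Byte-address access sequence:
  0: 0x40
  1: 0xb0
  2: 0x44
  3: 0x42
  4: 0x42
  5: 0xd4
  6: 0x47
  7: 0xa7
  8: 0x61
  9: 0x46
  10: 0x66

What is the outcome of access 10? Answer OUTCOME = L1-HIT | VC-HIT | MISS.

  [0] addr=0x40 blk=8 s=0: MISS | VC []
  [1] addr=0xb0 blk=22 s=2: MISS | VC []
  [2] addr=0x44 blk=8 s=0: L1-HIT | VC []
  [3] addr=0x42 blk=8 s=0: L1-HIT | VC []
  [4] addr=0x42 blk=8 s=0: L1-HIT | VC []
  [5] addr=0xd4 blk=26 s=2: MISS | VC [22]
  [6] addr=0x47 blk=8 s=0: L1-HIT | VC [22]
  [7] addr=0xa7 blk=20 s=0: MISS | VC [22, 8]
  [8] addr=0x61 blk=12 s=0: MISS | VC [22, 8, 20]
  [9] addr=0x46 blk=8 s=0: VC-HIT | VC [22, 12, 20]
  [10] addr=0x66 blk=12 s=0: VC-HIT | VC [22, 8, 20]

OUTCOME = VC-HIT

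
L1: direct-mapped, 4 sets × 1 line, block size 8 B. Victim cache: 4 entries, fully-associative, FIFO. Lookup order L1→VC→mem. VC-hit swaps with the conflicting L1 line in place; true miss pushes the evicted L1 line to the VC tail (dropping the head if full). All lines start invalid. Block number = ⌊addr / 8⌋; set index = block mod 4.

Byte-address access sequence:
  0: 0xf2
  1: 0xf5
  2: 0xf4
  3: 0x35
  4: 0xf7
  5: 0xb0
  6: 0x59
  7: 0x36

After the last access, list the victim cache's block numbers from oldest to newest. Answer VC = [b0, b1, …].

0: 0xf2 (blk 30, set 2) → MISS  vc=[]
1: 0xf5 (blk 30, set 2) → L1-HIT  vc=[]
2: 0xf4 (blk 30, set 2) → L1-HIT  vc=[]
3: 0x35 (blk 6, set 2) → MISS  vc=[30]
4: 0xf7 (blk 30, set 2) → VC-HIT  vc=[6]
5: 0xb0 (blk 22, set 2) → MISS  vc=[6, 30]
6: 0x59 (blk 11, set 3) → MISS  vc=[6, 30]
7: 0x36 (blk 6, set 2) → VC-HIT  vc=[22, 30]

VC = [22, 30]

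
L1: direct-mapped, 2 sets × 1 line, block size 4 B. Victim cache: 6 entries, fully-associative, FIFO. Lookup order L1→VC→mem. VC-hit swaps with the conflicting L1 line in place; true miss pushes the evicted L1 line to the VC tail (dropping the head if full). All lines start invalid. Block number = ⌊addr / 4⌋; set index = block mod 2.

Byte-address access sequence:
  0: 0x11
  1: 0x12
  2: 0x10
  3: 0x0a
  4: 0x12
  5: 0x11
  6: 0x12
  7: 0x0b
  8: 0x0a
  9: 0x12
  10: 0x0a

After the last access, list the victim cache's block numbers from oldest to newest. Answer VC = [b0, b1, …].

VC = [4]

#0 0x11→b4/s0 MISS; vc=[]
#1 0x12→b4/s0 L1-HIT; vc=[]
#2 0x10→b4/s0 L1-HIT; vc=[]
#3 0xa→b2/s0 MISS; vc=[4]
#4 0x12→b4/s0 VC-HIT; vc=[2]
#5 0x11→b4/s0 L1-HIT; vc=[2]
#6 0x12→b4/s0 L1-HIT; vc=[2]
#7 0xb→b2/s0 VC-HIT; vc=[4]
#8 0xa→b2/s0 L1-HIT; vc=[4]
#9 0x12→b4/s0 VC-HIT; vc=[2]
#10 0xa→b2/s0 VC-HIT; vc=[4]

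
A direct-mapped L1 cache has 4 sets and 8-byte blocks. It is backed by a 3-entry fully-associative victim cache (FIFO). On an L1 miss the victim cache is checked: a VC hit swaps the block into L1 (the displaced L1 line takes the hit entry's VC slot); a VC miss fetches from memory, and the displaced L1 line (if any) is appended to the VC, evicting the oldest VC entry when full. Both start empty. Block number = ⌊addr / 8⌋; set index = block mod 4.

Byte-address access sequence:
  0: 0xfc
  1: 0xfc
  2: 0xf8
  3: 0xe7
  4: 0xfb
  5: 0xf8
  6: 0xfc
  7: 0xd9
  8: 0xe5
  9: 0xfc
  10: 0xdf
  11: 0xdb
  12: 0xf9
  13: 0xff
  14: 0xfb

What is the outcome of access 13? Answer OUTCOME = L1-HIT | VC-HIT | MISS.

#0 0xfc→b31/s3 MISS; vc=[]
#1 0xfc→b31/s3 L1-HIT; vc=[]
#2 0xf8→b31/s3 L1-HIT; vc=[]
#3 0xe7→b28/s0 MISS; vc=[]
#4 0xfb→b31/s3 L1-HIT; vc=[]
#5 0xf8→b31/s3 L1-HIT; vc=[]
#6 0xfc→b31/s3 L1-HIT; vc=[]
#7 0xd9→b27/s3 MISS; vc=[31]
#8 0xe5→b28/s0 L1-HIT; vc=[31]
#9 0xfc→b31/s3 VC-HIT; vc=[27]
#10 0xdf→b27/s3 VC-HIT; vc=[31]
#11 0xdb→b27/s3 L1-HIT; vc=[31]
#12 0xf9→b31/s3 VC-HIT; vc=[27]
#13 0xff→b31/s3 L1-HIT; vc=[27]
#14 0xfb→b31/s3 L1-HIT; vc=[27]

OUTCOME = L1-HIT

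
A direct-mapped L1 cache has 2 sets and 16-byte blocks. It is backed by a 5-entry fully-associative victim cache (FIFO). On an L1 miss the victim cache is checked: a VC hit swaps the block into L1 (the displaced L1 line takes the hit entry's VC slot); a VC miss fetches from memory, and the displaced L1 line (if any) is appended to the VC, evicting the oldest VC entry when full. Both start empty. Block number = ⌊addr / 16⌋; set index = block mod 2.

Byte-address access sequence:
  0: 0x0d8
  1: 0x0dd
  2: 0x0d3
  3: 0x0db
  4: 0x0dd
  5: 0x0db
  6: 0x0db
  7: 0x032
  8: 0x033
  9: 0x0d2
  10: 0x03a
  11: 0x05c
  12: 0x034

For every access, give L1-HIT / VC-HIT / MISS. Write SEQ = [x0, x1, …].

SEQ = [MISS, L1-HIT, L1-HIT, L1-HIT, L1-HIT, L1-HIT, L1-HIT, MISS, L1-HIT, VC-HIT, VC-HIT, MISS, VC-HIT]

  [0] addr=0xd8 blk=13 s=1: MISS | VC []
  [1] addr=0xdd blk=13 s=1: L1-HIT | VC []
  [2] addr=0xd3 blk=13 s=1: L1-HIT | VC []
  [3] addr=0xdb blk=13 s=1: L1-HIT | VC []
  [4] addr=0xdd blk=13 s=1: L1-HIT | VC []
  [5] addr=0xdb blk=13 s=1: L1-HIT | VC []
  [6] addr=0xdb blk=13 s=1: L1-HIT | VC []
  [7] addr=0x32 blk=3 s=1: MISS | VC [13]
  [8] addr=0x33 blk=3 s=1: L1-HIT | VC [13]
  [9] addr=0xd2 blk=13 s=1: VC-HIT | VC [3]
  [10] addr=0x3a blk=3 s=1: VC-HIT | VC [13]
  [11] addr=0x5c blk=5 s=1: MISS | VC [13, 3]
  [12] addr=0x34 blk=3 s=1: VC-HIT | VC [13, 5]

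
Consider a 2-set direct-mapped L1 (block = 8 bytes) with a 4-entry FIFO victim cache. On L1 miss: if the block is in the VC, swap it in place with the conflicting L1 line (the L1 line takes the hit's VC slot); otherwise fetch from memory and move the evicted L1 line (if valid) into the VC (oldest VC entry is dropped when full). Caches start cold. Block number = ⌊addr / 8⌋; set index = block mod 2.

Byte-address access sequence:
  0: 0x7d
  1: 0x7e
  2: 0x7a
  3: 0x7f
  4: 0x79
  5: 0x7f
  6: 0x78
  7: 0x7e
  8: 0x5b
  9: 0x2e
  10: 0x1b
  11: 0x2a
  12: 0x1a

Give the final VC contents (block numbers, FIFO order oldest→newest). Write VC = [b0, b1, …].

VC = [15, 11, 5]

0: 0x7d (blk 15, set 1) → MISS  vc=[]
1: 0x7e (blk 15, set 1) → L1-HIT  vc=[]
2: 0x7a (blk 15, set 1) → L1-HIT  vc=[]
3: 0x7f (blk 15, set 1) → L1-HIT  vc=[]
4: 0x79 (blk 15, set 1) → L1-HIT  vc=[]
5: 0x7f (blk 15, set 1) → L1-HIT  vc=[]
6: 0x78 (blk 15, set 1) → L1-HIT  vc=[]
7: 0x7e (blk 15, set 1) → L1-HIT  vc=[]
8: 0x5b (blk 11, set 1) → MISS  vc=[15]
9: 0x2e (blk 5, set 1) → MISS  vc=[15, 11]
10: 0x1b (blk 3, set 1) → MISS  vc=[15, 11, 5]
11: 0x2a (blk 5, set 1) → VC-HIT  vc=[15, 11, 3]
12: 0x1a (blk 3, set 1) → VC-HIT  vc=[15, 11, 5]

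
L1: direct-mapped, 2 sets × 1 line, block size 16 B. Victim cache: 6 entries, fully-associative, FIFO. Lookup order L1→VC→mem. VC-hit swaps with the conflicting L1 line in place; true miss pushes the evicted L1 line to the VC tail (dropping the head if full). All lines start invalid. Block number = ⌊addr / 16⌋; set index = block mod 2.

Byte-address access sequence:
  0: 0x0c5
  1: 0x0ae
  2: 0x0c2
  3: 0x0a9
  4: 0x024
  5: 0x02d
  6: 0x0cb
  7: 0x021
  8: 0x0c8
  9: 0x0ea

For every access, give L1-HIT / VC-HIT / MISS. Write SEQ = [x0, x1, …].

0: 0xc5 (blk 12, set 0) → MISS  vc=[]
1: 0xae (blk 10, set 0) → MISS  vc=[12]
2: 0xc2 (blk 12, set 0) → VC-HIT  vc=[10]
3: 0xa9 (blk 10, set 0) → VC-HIT  vc=[12]
4: 0x24 (blk 2, set 0) → MISS  vc=[12, 10]
5: 0x2d (blk 2, set 0) → L1-HIT  vc=[12, 10]
6: 0xcb (blk 12, set 0) → VC-HIT  vc=[2, 10]
7: 0x21 (blk 2, set 0) → VC-HIT  vc=[12, 10]
8: 0xc8 (blk 12, set 0) → VC-HIT  vc=[2, 10]
9: 0xea (blk 14, set 0) → MISS  vc=[2, 10, 12]

SEQ = [MISS, MISS, VC-HIT, VC-HIT, MISS, L1-HIT, VC-HIT, VC-HIT, VC-HIT, MISS]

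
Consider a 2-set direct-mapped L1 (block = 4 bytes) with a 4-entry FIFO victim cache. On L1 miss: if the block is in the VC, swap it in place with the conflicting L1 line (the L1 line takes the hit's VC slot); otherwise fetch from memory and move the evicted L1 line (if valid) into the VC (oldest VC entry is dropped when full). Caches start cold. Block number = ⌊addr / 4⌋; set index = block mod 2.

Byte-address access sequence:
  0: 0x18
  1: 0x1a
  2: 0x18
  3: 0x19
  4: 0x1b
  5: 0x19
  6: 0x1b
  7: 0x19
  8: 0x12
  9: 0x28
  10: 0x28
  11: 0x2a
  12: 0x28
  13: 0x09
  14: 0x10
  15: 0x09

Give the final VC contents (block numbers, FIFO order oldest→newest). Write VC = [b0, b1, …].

0: 0x18 (blk 6, set 0) → MISS  vc=[]
1: 0x1a (blk 6, set 0) → L1-HIT  vc=[]
2: 0x18 (blk 6, set 0) → L1-HIT  vc=[]
3: 0x19 (blk 6, set 0) → L1-HIT  vc=[]
4: 0x1b (blk 6, set 0) → L1-HIT  vc=[]
5: 0x19 (blk 6, set 0) → L1-HIT  vc=[]
6: 0x1b (blk 6, set 0) → L1-HIT  vc=[]
7: 0x19 (blk 6, set 0) → L1-HIT  vc=[]
8: 0x12 (blk 4, set 0) → MISS  vc=[6]
9: 0x28 (blk 10, set 0) → MISS  vc=[6, 4]
10: 0x28 (blk 10, set 0) → L1-HIT  vc=[6, 4]
11: 0x2a (blk 10, set 0) → L1-HIT  vc=[6, 4]
12: 0x28 (blk 10, set 0) → L1-HIT  vc=[6, 4]
13: 0x9 (blk 2, set 0) → MISS  vc=[6, 4, 10]
14: 0x10 (blk 4, set 0) → VC-HIT  vc=[6, 2, 10]
15: 0x9 (blk 2, set 0) → VC-HIT  vc=[6, 4, 10]

VC = [6, 4, 10]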